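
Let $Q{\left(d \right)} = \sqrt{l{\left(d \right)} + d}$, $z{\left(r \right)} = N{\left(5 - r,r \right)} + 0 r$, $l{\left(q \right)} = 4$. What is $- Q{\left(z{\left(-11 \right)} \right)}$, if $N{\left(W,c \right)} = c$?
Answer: $- i \sqrt{7} \approx - 2.6458 i$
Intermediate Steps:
$z{\left(r \right)} = r$ ($z{\left(r \right)} = r + 0 r = r + 0 = r$)
$Q{\left(d \right)} = \sqrt{4 + d}$
$- Q{\left(z{\left(-11 \right)} \right)} = - \sqrt{4 - 11} = - \sqrt{-7} = - i \sqrt{7}$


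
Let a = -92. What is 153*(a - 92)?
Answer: -28152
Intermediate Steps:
153*(a - 92) = 153*(-92 - 92) = 153*(-184) = -28152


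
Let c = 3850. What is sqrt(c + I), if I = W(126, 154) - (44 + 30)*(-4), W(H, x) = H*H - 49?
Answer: sqrt(19973) ≈ 141.33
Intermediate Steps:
W(H, x) = -49 + H**2 (W(H, x) = H**2 - 49 = -49 + H**2)
I = 16123 (I = (-49 + 126**2) - (44 + 30)*(-4) = (-49 + 15876) - 74*(-4) = 15827 - 1*(-296) = 15827 + 296 = 16123)
sqrt(c + I) = sqrt(3850 + 16123) = sqrt(19973)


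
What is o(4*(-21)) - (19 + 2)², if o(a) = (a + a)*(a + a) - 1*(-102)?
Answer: 27885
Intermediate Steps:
o(a) = 102 + 4*a² (o(a) = (2*a)*(2*a) + 102 = 4*a² + 102 = 102 + 4*a²)
o(4*(-21)) - (19 + 2)² = (102 + 4*(4*(-21))²) - (19 + 2)² = (102 + 4*(-84)²) - 1*21² = (102 + 4*7056) - 1*441 = (102 + 28224) - 441 = 28326 - 441 = 27885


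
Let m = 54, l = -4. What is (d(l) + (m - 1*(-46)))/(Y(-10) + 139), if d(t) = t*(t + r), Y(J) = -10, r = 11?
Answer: 24/43 ≈ 0.55814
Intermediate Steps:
d(t) = t*(11 + t) (d(t) = t*(t + 11) = t*(11 + t))
(d(l) + (m - 1*(-46)))/(Y(-10) + 139) = (-4*(11 - 4) + (54 - 1*(-46)))/(-10 + 139) = (-4*7 + (54 + 46))/129 = (-28 + 100)/129 = (1/129)*72 = 24/43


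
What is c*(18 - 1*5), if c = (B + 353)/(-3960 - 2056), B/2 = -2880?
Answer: 70291/6016 ≈ 11.684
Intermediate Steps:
B = -5760 (B = 2*(-2880) = -5760)
c = 5407/6016 (c = (-5760 + 353)/(-3960 - 2056) = -5407/(-6016) = -5407*(-1/6016) = 5407/6016 ≈ 0.89877)
c*(18 - 1*5) = 5407*(18 - 1*5)/6016 = 5407*(18 - 5)/6016 = (5407/6016)*13 = 70291/6016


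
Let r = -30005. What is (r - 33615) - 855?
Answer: -64475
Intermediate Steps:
(r - 33615) - 855 = (-30005 - 33615) - 855 = -63620 - 855 = -64475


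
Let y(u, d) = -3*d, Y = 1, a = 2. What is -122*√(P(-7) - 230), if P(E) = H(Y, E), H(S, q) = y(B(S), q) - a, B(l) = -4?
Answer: -122*I*√211 ≈ -1772.2*I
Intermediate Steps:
H(S, q) = -2 - 3*q (H(S, q) = -3*q - 1*2 = -3*q - 2 = -2 - 3*q)
P(E) = -2 - 3*E
-122*√(P(-7) - 230) = -122*√((-2 - 3*(-7)) - 230) = -122*√((-2 + 21) - 230) = -122*√(19 - 230) = -122*I*√211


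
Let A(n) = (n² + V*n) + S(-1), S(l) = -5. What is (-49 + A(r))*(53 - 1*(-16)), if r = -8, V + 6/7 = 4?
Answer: -7314/7 ≈ -1044.9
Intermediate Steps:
V = 22/7 (V = -6/7 + 4 = 22/7 ≈ 3.1429)
A(n) = -5 + n² + 22*n/7 (A(n) = (n² + 22*n/7) - 5 = -5 + n² + 22*n/7)
(-49 + A(r))*(53 - 1*(-16)) = (-49 + (-5 + (-8)² + (22/7)*(-8)))*(53 - 1*(-16)) = (-49 + (-5 + 64 - 176/7))*(53 + 16) = (-49 + 237/7)*69 = -106/7*69 = -7314/7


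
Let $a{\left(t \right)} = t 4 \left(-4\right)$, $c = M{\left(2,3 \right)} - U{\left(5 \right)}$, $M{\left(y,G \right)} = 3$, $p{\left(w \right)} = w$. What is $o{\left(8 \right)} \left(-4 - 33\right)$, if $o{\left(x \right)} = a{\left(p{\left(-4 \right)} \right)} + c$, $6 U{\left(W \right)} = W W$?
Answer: $- \frac{13949}{6} \approx -2324.8$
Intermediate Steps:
$U{\left(W \right)} = \frac{W^{2}}{6}$ ($U{\left(W \right)} = \frac{W W}{6} = \frac{W^{2}}{6}$)
$c = - \frac{7}{6}$ ($c = 3 - \frac{5^{2}}{6} = 3 - \frac{1}{6} \cdot 25 = 3 - \frac{25}{6} = - \frac{7}{6} \approx -1.1667$)
$a{\left(t \right)} = - 16 t$ ($a{\left(t \right)} = 4 t \left(-4\right) = - 16 t$)
$o{\left(x \right)} = \frac{377}{6}$ ($o{\left(x \right)} = \left(-16\right) \left(-4\right) - \frac{7}{6} = 64 - \frac{7}{6} = \frac{377}{6}$)
$o{\left(8 \right)} \left(-4 - 33\right) = \frac{377 \left(-4 - 33\right)}{6} = \frac{377}{6} \left(-37\right) = - \frac{13949}{6}$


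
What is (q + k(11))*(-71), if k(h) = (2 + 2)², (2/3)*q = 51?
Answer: -13135/2 ≈ -6567.5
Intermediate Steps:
q = 153/2 (q = (3/2)*51 = 153/2 ≈ 76.500)
k(h) = 16 (k(h) = 4² = 16)
(q + k(11))*(-71) = (153/2 + 16)*(-71) = (185/2)*(-71) = -13135/2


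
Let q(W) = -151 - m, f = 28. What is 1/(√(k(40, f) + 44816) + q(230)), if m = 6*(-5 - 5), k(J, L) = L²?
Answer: 91/37319 + 20*√114/37319 ≈ 0.0081605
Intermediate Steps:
m = -60 (m = 6*(-10) = -60)
q(W) = -91 (q(W) = -151 - 1*(-60) = -151 + 60 = -91)
1/(√(k(40, f) + 44816) + q(230)) = 1/(√(28² + 44816) - 91) = 1/(√(784 + 44816) - 91) = 1/(√45600 - 91) = 1/(20*√114 - 91) = 1/(-91 + 20*√114)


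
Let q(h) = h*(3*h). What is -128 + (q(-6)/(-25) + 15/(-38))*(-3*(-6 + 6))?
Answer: -128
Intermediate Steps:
q(h) = 3*h**2
-128 + (q(-6)/(-25) + 15/(-38))*(-3*(-6 + 6)) = -128 + ((3*(-6)**2)/(-25) + 15/(-38))*(-3*(-6 + 6)) = -128 + ((3*36)*(-1/25) + 15*(-1/38))*(-3*0) = -128 + (108*(-1/25) - 15/38)*0 = -128 + (-108/25 - 15/38)*0 = -128 - 4479/950*0 = -128 + 0 = -128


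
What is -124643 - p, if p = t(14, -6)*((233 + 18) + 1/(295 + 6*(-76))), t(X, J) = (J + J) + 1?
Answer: -19623013/161 ≈ -1.2188e+5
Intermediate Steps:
t(X, J) = 1 + 2*J (t(X, J) = 2*J + 1 = 1 + 2*J)
p = -444510/161 (p = (1 + 2*(-6))*((233 + 18) + 1/(295 + 6*(-76))) = (1 - 12)*(251 + 1/(295 - 456)) = -11*(251 + 1/(-161)) = -11*(251 - 1/161) = -11*40410/161 = -444510/161 ≈ -2760.9)
-124643 - p = -124643 - 1*(-444510/161) = -124643 + 444510/161 = -19623013/161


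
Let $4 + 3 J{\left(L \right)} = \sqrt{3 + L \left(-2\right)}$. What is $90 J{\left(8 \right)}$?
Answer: $-120 + 30 i \sqrt{13} \approx -120.0 + 108.17 i$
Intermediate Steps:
$J{\left(L \right)} = - \frac{4}{3} + \frac{\sqrt{3 - 2 L}}{3}$ ($J{\left(L \right)} = - \frac{4}{3} + \frac{\sqrt{3 + L \left(-2\right)}}{3} = - \frac{4}{3} + \frac{\sqrt{3 - 2 L}}{3}$)
$90 J{\left(8 \right)} = 90 \left(- \frac{4}{3} + \frac{\sqrt{3 - 16}}{3}\right) = 90 \left(- \frac{4}{3} + \frac{\sqrt{-13}}{3}\right) = 90 \left(- \frac{4}{3} + \frac{i \sqrt{13}}{3}\right) = -120 + 30 i \sqrt{13}$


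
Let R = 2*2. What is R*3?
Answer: 12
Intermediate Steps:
R = 4
R*3 = 4*3 = 12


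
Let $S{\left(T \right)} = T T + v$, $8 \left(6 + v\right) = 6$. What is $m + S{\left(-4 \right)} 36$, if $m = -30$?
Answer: $357$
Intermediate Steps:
$v = - \frac{21}{4}$ ($v = -6 + \frac{1}{8} \cdot 6 = -6 + \frac{3}{4} = - \frac{21}{4} \approx -5.25$)
$S{\left(T \right)} = - \frac{21}{4} + T^{2}$ ($S{\left(T \right)} = T T - \frac{21}{4} = T^{2} - \frac{21}{4} = - \frac{21}{4} + T^{2}$)
$m + S{\left(-4 \right)} 36 = -30 + \left(- \frac{21}{4} + \left(-4\right)^{2}\right) 36 = -30 + \left(- \frac{21}{4} + 16\right) 36 = -30 + \frac{43}{4} \cdot 36 = -30 + 387 = 357$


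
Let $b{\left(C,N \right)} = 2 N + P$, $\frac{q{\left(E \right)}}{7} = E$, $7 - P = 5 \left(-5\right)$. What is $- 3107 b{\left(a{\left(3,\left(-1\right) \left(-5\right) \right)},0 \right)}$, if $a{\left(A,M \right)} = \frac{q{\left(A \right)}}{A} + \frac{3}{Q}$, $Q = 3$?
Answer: $-99424$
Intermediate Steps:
$P = 32$ ($P = 7 - 5 \left(-5\right) = 7 - -25 = 7 + 25 = 32$)
$q{\left(E \right)} = 7 E$
$a{\left(A,M \right)} = 8$ ($a{\left(A,M \right)} = \frac{7 A}{A} + \frac{3}{3} = 7 + 3 \cdot \frac{1}{3} = 7 + 1 = 8$)
$b{\left(C,N \right)} = 32 + 2 N$ ($b{\left(C,N \right)} = 2 N + 32 = 32 + 2 N$)
$- 3107 b{\left(a{\left(3,\left(-1\right) \left(-5\right) \right)},0 \right)} = - 3107 \left(32 + 2 \cdot 0\right) = - 3107 \left(32 + 0\right) = \left(-3107\right) 32 = -99424$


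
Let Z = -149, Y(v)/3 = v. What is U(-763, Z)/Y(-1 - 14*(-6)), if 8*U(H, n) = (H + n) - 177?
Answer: -363/664 ≈ -0.54669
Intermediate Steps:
Y(v) = 3*v
U(H, n) = -177/8 + H/8 + n/8 (U(H, n) = ((H + n) - 177)/8 = (-177 + H + n)/8 = -177/8 + H/8 + n/8)
U(-763, Z)/Y(-1 - 14*(-6)) = (-177/8 + (⅛)*(-763) + (⅛)*(-149))/((3*(-1 - 14*(-6)))) = (-177/8 - 763/8 - 149/8)/((3*(-1 + 84))) = -1089/(8*(3*83)) = -1089/8/249 = -1089/8*1/249 = -363/664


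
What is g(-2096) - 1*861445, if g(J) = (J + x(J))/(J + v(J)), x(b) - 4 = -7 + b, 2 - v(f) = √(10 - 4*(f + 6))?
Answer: -628345994840/729411 - 4195*√930/1458822 ≈ -8.6144e+5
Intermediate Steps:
v(f) = 2 - √(-14 - 4*f) (v(f) = 2 - √(10 - 4*(f + 6)) = 2 - √(10 - 4*(6 + f)) = 2 - √(10 + (-24 - 4*f)) = 2 - √(-14 - 4*f))
x(b) = -3 + b (x(b) = 4 + (-7 + b) = -3 + b)
g(J) = (-3 + 2*J)/(2 + J - √(-14 - 4*J)) (g(J) = (J + (-3 + J))/(J + (2 - √(-14 - 4*J))) = (-3 + 2*J)/(2 + J - √(-14 - 4*J)))
g(-2096) - 1*861445 = (-3 + 2*(-2096))/(2 - 2096 - √2*√(-7 - 2*(-2096))) - 1*861445 = (-3 - 4192)/(2 - 2096 - √2*√(-7 + 4192)) - 861445 = -4195/(2 - 2096 - √2*√4185) - 861445 = -4195/(2 - 2096 - √2*3*√465) - 861445 = -4195/(2 - 2096 - 3*√930) - 861445 = -4195/(-2094 - 3*√930) - 861445 = -861445 - 4195/(-2094 - 3*√930)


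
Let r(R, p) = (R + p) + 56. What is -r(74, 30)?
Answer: -160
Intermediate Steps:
r(R, p) = 56 + R + p
-r(74, 30) = -(56 + 74 + 30) = -1*160 = -160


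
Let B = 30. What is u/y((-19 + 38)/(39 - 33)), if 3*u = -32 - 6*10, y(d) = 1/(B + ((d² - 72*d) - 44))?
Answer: 192073/27 ≈ 7113.8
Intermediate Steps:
y(d) = 1/(-14 + d² - 72*d) (y(d) = 1/(30 + ((d² - 72*d) - 44)) = 1/(30 + (-44 + d² - 72*d)) = 1/(-14 + d² - 72*d))
u = -92/3 (u = (-32 - 6*10)/3 = (-32 - 60)/3 = (⅓)*(-92) = -92/3 ≈ -30.667)
u/y((-19 + 38)/(39 - 33)) = -(-1288/3 - 2208*(-19 + 38)/(39 - 33) + 92*(-19 + 38)²/(3*(39 - 33)²)) = -92/(3*(1/(-14 + (19/6)² - 1368/6))) = -92/(3*(1/(-14 + (19*(⅙))² - 1368/6))) = -92/(3*(1/(-14 + (19/6)² - 72*19/6))) = -92/(3*(1/(-14 + 361/36 - 228))) = -92/(3*(1/(-8351/36))) = -92/(3*(-36/8351)) = -92/3*(-8351/36) = 192073/27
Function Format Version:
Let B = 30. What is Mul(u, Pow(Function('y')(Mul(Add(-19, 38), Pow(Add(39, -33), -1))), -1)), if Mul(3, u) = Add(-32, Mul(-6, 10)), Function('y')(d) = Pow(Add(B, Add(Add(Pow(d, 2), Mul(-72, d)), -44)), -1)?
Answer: Rational(192073, 27) ≈ 7113.8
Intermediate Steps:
Function('y')(d) = Pow(Add(-14, Pow(d, 2), Mul(-72, d)), -1) (Function('y')(d) = Pow(Add(30, Add(Add(Pow(d, 2), Mul(-72, d)), -44)), -1) = Pow(Add(30, Add(-44, Pow(d, 2), Mul(-72, d))), -1) = Pow(Add(-14, Pow(d, 2), Mul(-72, d)), -1))
u = Rational(-92, 3) (u = Mul(Rational(1, 3), Add(-32, Mul(-6, 10))) = Mul(Rational(1, 3), Add(-32, -60)) = Mul(Rational(1, 3), -92) = Rational(-92, 3) ≈ -30.667)
Mul(u, Pow(Function('y')(Mul(Add(-19, 38), Pow(Add(39, -33), -1))), -1)) = Mul(Rational(-92, 3), Pow(Pow(Add(-14, Pow(Mul(Add(-19, 38), Pow(Add(39, -33), -1)), 2), Mul(-72, Mul(Add(-19, 38), Pow(Add(39, -33), -1)))), -1), -1)) = Mul(Rational(-92, 3), Pow(Pow(Add(-14, Pow(Mul(19, Pow(6, -1)), 2), Mul(-72, Mul(19, Pow(6, -1)))), -1), -1)) = Mul(Rational(-92, 3), Pow(Pow(Add(-14, Pow(Mul(19, Rational(1, 6)), 2), Mul(-72, Mul(19, Rational(1, 6)))), -1), -1)) = Mul(Rational(-92, 3), Pow(Pow(Add(-14, Pow(Rational(19, 6), 2), Mul(-72, Rational(19, 6))), -1), -1)) = Mul(Rational(-92, 3), Pow(Pow(Add(-14, Rational(361, 36), -228), -1), -1)) = Mul(Rational(-92, 3), Pow(Pow(Rational(-8351, 36), -1), -1)) = Mul(Rational(-92, 3), Pow(Rational(-36, 8351), -1)) = Mul(Rational(-92, 3), Rational(-8351, 36)) = Rational(192073, 27)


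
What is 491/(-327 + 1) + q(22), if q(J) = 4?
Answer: 813/326 ≈ 2.4939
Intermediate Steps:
491/(-327 + 1) + q(22) = 491/(-327 + 1) + 4 = 491/(-326) + 4 = -1/326*491 + 4 = -491/326 + 4 = 813/326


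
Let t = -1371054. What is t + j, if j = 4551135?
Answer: 3180081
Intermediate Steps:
t + j = -1371054 + 4551135 = 3180081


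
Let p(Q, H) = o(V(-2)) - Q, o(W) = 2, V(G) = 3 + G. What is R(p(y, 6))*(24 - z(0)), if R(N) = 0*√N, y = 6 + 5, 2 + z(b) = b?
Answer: 0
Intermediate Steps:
z(b) = -2 + b
y = 11
p(Q, H) = 2 - Q
R(N) = 0
R(p(y, 6))*(24 - z(0)) = 0*(24 - (-2 + 0)) = 0*(24 - 1*(-2)) = 0*(24 + 2) = 0*26 = 0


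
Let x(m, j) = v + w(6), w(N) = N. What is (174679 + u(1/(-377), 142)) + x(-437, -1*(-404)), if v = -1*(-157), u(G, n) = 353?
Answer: 175195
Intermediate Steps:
v = 157
x(m, j) = 163 (x(m, j) = 157 + 6 = 163)
(174679 + u(1/(-377), 142)) + x(-437, -1*(-404)) = (174679 + 353) + 163 = 175032 + 163 = 175195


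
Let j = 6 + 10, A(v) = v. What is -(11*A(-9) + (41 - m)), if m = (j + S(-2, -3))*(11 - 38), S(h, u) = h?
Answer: -320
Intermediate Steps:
j = 16
m = -378 (m = (16 - 2)*(11 - 38) = 14*(-27) = -378)
-(11*A(-9) + (41 - m)) = -(11*(-9) + (41 - 1*(-378))) = -(-99 + (41 + 378)) = -(-99 + 419) = -1*320 = -320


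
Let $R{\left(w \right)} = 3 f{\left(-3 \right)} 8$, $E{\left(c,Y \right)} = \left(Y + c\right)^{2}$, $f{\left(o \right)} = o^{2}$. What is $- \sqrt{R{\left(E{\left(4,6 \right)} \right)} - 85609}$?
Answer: $- i \sqrt{85393} \approx - 292.22 i$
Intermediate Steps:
$R{\left(w \right)} = 216$ ($R{\left(w \right)} = 3 \left(-3\right)^{2} \cdot 8 = 3 \cdot 9 \cdot 8 = 27 \cdot 8 = 216$)
$- \sqrt{R{\left(E{\left(4,6 \right)} \right)} - 85609} = - \sqrt{216 - 85609} = - \sqrt{-85393} = - i \sqrt{85393}$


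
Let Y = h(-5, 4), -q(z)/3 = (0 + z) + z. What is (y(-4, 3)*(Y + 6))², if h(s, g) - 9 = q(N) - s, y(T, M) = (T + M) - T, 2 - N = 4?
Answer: 9216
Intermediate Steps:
N = -2 (N = 2 - 1*4 = 2 - 4 = -2)
q(z) = -6*z (q(z) = -3*((0 + z) + z) = -3*(z + z) = -6*z)
y(T, M) = M (y(T, M) = (M + T) - T = M)
h(s, g) = 21 - s (h(s, g) = 9 + (-6*(-2) - s) = 9 + (12 - s) = 21 - s)
Y = 26 (Y = 21 - 1*(-5) = 21 + 5 = 26)
(y(-4, 3)*(Y + 6))² = (3*(26 + 6))² = (3*32)² = 96² = 9216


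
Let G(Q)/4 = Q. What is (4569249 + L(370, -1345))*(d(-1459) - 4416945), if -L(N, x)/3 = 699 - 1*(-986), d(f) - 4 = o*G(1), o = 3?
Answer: -20159720840226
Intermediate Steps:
G(Q) = 4*Q
d(f) = 16 (d(f) = 4 + 3*(4*1) = 4 + 3*4 = 4 + 12 = 16)
L(N, x) = -5055 (L(N, x) = -3*(699 - 1*(-986)) = -3*(699 + 986) = -3*1685 = -5055)
(4569249 + L(370, -1345))*(d(-1459) - 4416945) = (4569249 - 5055)*(16 - 4416945) = 4564194*(-4416929) = -20159720840226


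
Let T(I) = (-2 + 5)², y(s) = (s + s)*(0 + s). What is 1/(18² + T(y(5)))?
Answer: 1/333 ≈ 0.0030030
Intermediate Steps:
y(s) = 2*s² (y(s) = (2*s)*s = 2*s²)
T(I) = 9 (T(I) = 3² = 9)
1/(18² + T(y(5))) = 1/(18² + 9) = 1/(324 + 9) = 1/333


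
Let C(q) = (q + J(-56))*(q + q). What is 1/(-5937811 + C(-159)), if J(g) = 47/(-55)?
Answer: -55/323783749 ≈ -1.6987e-7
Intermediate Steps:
J(g) = -47/55 (J(g) = 47*(-1/55) = -47/55)
C(q) = 2*q*(-47/55 + q) (C(q) = (q - 47/55)*(q + q) = (-47/55 + q)*(2*q) = 2*q*(-47/55 + q))
1/(-5937811 + C(-159)) = 1/(-5937811 + (2/55)*(-159)*(-47 + 55*(-159))) = 1/(-5937811 + (2/55)*(-159)*(-47 - 8745)) = 1/(-5937811 + (2/55)*(-159)*(-8792)) = 1/(-5937811 + 2795856/55) = 1/(-323783749/55) = -55/323783749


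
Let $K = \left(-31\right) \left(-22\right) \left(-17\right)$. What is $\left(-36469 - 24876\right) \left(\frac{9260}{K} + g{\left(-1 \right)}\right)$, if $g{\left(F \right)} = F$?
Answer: $\frac{639644315}{5797} \approx 1.1034 \cdot 10^{5}$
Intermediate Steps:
$K = -11594$ ($K = 682 \left(-17\right) = -11594$)
$\left(-36469 - 24876\right) \left(\frac{9260}{K} + g{\left(-1 \right)}\right) = \left(-36469 - 24876\right) \left(\frac{9260}{-11594} - 1\right) = - 61345 \left(9260 \left(- \frac{1}{11594}\right) - 1\right) = - 61345 \left(- \frac{4630}{5797} - 1\right) = \left(-61345\right) \left(- \frac{10427}{5797}\right) = \frac{639644315}{5797}$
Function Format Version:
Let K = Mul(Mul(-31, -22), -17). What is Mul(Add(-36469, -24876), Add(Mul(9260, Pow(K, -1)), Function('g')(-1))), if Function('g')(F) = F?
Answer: Rational(639644315, 5797) ≈ 1.1034e+5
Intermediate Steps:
K = -11594 (K = Mul(682, -17) = -11594)
Mul(Add(-36469, -24876), Add(Mul(9260, Pow(K, -1)), Function('g')(-1))) = Mul(Add(-36469, -24876), Add(Mul(9260, Pow(-11594, -1)), -1)) = Mul(-61345, Add(Mul(9260, Rational(-1, 11594)), -1)) = Mul(-61345, Add(Rational(-4630, 5797), -1)) = Mul(-61345, Rational(-10427, 5797)) = Rational(639644315, 5797)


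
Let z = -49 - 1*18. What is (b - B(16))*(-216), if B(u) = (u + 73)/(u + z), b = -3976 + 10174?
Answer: -22765464/17 ≈ -1.3391e+6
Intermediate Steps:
z = -67 (z = -49 - 18 = -67)
b = 6198
B(u) = (73 + u)/(-67 + u) (B(u) = (u + 73)/(u - 67) = (73 + u)/(-67 + u))
(b - B(16))*(-216) = (6198 - (73 + 16)/(-67 + 16))*(-216) = (6198 - 89/(-51))*(-216) = (6198 - (-1)*89/51)*(-216) = (6198 - 1*(-89/51))*(-216) = (6198 + 89/51)*(-216) = (316187/51)*(-216) = -22765464/17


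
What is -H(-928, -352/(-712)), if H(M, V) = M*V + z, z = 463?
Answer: -375/89 ≈ -4.2135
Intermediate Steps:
H(M, V) = 463 + M*V (H(M, V) = M*V + 463 = 463 + M*V)
-H(-928, -352/(-712)) = -(463 - (-326656)/(-712)) = -(463 - (-326656)*(-1)/712) = -(463 - 928*44/89) = -(463 - 40832/89) = -1*375/89 = -375/89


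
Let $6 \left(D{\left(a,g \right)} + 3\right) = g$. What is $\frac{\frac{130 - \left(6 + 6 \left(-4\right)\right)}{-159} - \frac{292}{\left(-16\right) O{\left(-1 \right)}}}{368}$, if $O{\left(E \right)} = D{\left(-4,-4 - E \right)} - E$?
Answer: $- \frac{569}{25440} \approx -0.022366$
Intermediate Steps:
$D{\left(a,g \right)} = -3 + \frac{g}{6}$
$O{\left(E \right)} = - \frac{11}{3} - \frac{7 E}{6}$ ($O{\left(E \right)} = \left(-3 + \frac{-4 - E}{6}\right) - E = \left(-3 - \left(\frac{2}{3} + \frac{E}{6}\right)\right) - E = \left(- \frac{11}{3} - \frac{E}{6}\right) - E = - \frac{11}{3} - \frac{7 E}{6}$)
$\frac{\frac{130 - \left(6 + 6 \left(-4\right)\right)}{-159} - \frac{292}{\left(-16\right) O{\left(-1 \right)}}}{368} = \frac{\frac{130 - \left(6 + 6 \left(-4\right)\right)}{-159} - \frac{292}{\left(-16\right) \left(- \frac{11}{3} - - \frac{7}{6}\right)}}{368} = \left(\left(130 - \left(6 - 24\right)\right) \left(- \frac{1}{159}\right) - \frac{292}{\left(-16\right) \left(- \frac{11}{3} + \frac{7}{6}\right)}\right) \frac{1}{368} = \left(\left(130 - -18\right) \left(- \frac{1}{159}\right) - \frac{292}{\left(-16\right) \left(- \frac{5}{2}\right)}\right) \frac{1}{368} = \left(\left(130 + 18\right) \left(- \frac{1}{159}\right) - \frac{292}{40}\right) \frac{1}{368} = \left(148 \left(- \frac{1}{159}\right) - \frac{73}{10}\right) \frac{1}{368} = \left(- \frac{148}{159} - \frac{73}{10}\right) \frac{1}{368} = \left(- \frac{13087}{1590}\right) \frac{1}{368} = - \frac{569}{25440}$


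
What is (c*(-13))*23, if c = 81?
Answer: -24219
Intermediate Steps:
(c*(-13))*23 = (81*(-13))*23 = -1053*23 = -24219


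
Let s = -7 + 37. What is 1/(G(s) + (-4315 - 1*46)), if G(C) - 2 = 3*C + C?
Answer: -1/4239 ≈ -0.00023590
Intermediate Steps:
s = 30
G(C) = 2 + 4*C (G(C) = 2 + (3*C + C) = 2 + 4*C)
1/(G(s) + (-4315 - 1*46)) = 1/((2 + 4*30) + (-4315 - 1*46)) = 1/((2 + 120) + (-4315 - 46)) = 1/(122 - 4361) = 1/(-4239) = -1/4239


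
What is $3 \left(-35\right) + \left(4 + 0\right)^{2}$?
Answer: $-89$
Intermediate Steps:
$3 \left(-35\right) + \left(4 + 0\right)^{2} = -105 + 4^{2} = -105 + 16 = -89$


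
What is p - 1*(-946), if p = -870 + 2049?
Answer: 2125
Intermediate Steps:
p = 1179
p - 1*(-946) = 1179 - 1*(-946) = 1179 + 946 = 2125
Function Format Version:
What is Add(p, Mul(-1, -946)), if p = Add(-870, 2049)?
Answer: 2125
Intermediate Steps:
p = 1179
Add(p, Mul(-1, -946)) = Add(1179, Mul(-1, -946)) = Add(1179, 946) = 2125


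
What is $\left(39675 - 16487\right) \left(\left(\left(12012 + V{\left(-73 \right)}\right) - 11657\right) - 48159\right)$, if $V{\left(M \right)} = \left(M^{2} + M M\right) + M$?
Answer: $-863034172$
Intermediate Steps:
$V{\left(M \right)} = M + 2 M^{2}$ ($V{\left(M \right)} = \left(M^{2} + M^{2}\right) + M = 2 M^{2} + M = M + 2 M^{2}$)
$\left(39675 - 16487\right) \left(\left(\left(12012 + V{\left(-73 \right)}\right) - 11657\right) - 48159\right) = \left(39675 - 16487\right) \left(\left(\left(12012 - 73 \left(1 + 2 \left(-73\right)\right)\right) - 11657\right) - 48159\right) = 23188 \left(\left(\left(12012 - 73 \left(1 - 146\right)\right) - 11657\right) - 48159\right) = 23188 \left(\left(\left(12012 - -10585\right) - 11657\right) - 48159\right) = 23188 \left(\left(\left(12012 + 10585\right) - 11657\right) - 48159\right) = 23188 \left(\left(22597 - 11657\right) - 48159\right) = 23188 \left(10940 - 48159\right) = 23188 \left(-37219\right) = -863034172$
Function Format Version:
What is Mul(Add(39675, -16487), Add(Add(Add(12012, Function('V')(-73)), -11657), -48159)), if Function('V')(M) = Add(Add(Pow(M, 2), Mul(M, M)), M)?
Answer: -863034172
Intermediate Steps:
Function('V')(M) = Add(M, Mul(2, Pow(M, 2))) (Function('V')(M) = Add(Add(Pow(M, 2), Pow(M, 2)), M) = Add(Mul(2, Pow(M, 2)), M) = Add(M, Mul(2, Pow(M, 2))))
Mul(Add(39675, -16487), Add(Add(Add(12012, Function('V')(-73)), -11657), -48159)) = Mul(Add(39675, -16487), Add(Add(Add(12012, Mul(-73, Add(1, Mul(2, -73)))), -11657), -48159)) = Mul(23188, Add(Add(Add(12012, Mul(-73, Add(1, -146))), -11657), -48159)) = Mul(23188, Add(Add(Add(12012, Mul(-73, -145)), -11657), -48159)) = Mul(23188, Add(Add(Add(12012, 10585), -11657), -48159)) = Mul(23188, Add(Add(22597, -11657), -48159)) = Mul(23188, Add(10940, -48159)) = Mul(23188, -37219) = -863034172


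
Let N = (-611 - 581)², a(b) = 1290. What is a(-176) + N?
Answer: 1422154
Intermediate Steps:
N = 1420864 (N = (-1192)² = 1420864)
a(-176) + N = 1290 + 1420864 = 1422154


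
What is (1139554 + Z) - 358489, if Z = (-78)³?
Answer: 306513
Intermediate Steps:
Z = -474552
(1139554 + Z) - 358489 = (1139554 - 474552) - 358489 = 665002 - 358489 = 306513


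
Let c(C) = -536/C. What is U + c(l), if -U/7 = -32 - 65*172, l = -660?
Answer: 12949994/165 ≈ 78485.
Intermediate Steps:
U = 78484 (U = -7*(-32 - 65*172) = -7*(-32 - 11180) = -7*(-11212) = 78484)
U + c(l) = 78484 - 536/(-660) = 78484 - 536*(-1/660) = 78484 + 134/165 = 12949994/165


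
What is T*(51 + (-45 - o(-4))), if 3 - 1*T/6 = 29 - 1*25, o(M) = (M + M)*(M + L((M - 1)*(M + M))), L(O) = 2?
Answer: 60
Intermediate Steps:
o(M) = 2*M*(2 + M) (o(M) = (M + M)*(M + 2) = (2*M)*(2 + M) = 2*M*(2 + M))
T = -6 (T = 18 - 6*(29 - 1*25) = 18 - 6*(29 - 25) = 18 - 6*4 = 18 - 24 = -6)
T*(51 + (-45 - o(-4))) = -6*(51 + (-45 - 2*(-4)*(2 - 4))) = -6*(51 + (-45 - 2*(-4)*(-2))) = -6*(51 + (-45 - 1*16)) = -6*(51 + (-45 - 16)) = -6*(51 - 61) = -6*(-10) = 60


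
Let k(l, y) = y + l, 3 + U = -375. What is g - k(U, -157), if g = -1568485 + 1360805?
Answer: -207145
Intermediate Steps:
U = -378 (U = -3 - 375 = -378)
k(l, y) = l + y
g = -207680
g - k(U, -157) = -207680 - (-378 - 157) = -207680 - 1*(-535) = -207680 + 535 = -207145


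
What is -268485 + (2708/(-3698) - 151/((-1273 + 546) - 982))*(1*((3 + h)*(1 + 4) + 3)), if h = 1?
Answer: -848443559486/3159941 ≈ -2.6850e+5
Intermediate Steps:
-268485 + (2708/(-3698) - 151/((-1273 + 546) - 982))*(1*((3 + h)*(1 + 4) + 3)) = -268485 + (2708/(-3698) - 151/((-1273 + 546) - 982))*(1*((3 + 1)*(1 + 4) + 3)) = -268485 + (2708*(-1/3698) - 151/(-727 - 982))*(1*(4*5 + 3)) = -268485 + (-1354/1849 - 151/(-1709))*(1*(20 + 3)) = -268485 + (-1354/1849 - 151*(-1/1709))*(1*23) = -268485 + (-1354/1849 + 151/1709)*23 = -268485 - 2034787/3159941*23 = -268485 - 46800101/3159941 = -848443559486/3159941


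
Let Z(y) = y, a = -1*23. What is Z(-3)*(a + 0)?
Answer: 69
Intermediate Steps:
a = -23
Z(-3)*(a + 0) = -3*(-23 + 0) = -3*(-23) = 69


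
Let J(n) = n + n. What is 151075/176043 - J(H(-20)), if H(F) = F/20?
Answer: 503161/176043 ≈ 2.8582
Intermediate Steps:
H(F) = F/20 (H(F) = F*(1/20) = F/20)
J(n) = 2*n
151075/176043 - J(H(-20)) = 151075/176043 - 2*(1/20)*(-20) = 151075*(1/176043) - 2*(-1) = 151075/176043 - 1*(-2) = 151075/176043 + 2 = 503161/176043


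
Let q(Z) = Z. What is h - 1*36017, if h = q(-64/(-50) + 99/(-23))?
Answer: -20711514/575 ≈ -36020.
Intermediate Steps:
h = -1739/575 (h = -64/(-50) + 99/(-23) = -64*(-1/50) + 99*(-1/23) = 32/25 - 99/23 = -1739/575 ≈ -3.0243)
h - 1*36017 = -1739/575 - 1*36017 = -1739/575 - 36017 = -20711514/575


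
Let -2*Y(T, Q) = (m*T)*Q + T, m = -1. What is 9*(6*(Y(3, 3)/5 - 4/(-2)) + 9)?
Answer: 1107/5 ≈ 221.40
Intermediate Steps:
Y(T, Q) = -T/2 + Q*T/2 (Y(T, Q) = -((-T)*Q + T)/2 = -(-Q*T + T)/2 = -(T - Q*T)/2 = -T/2 + Q*T/2)
9*(6*(Y(3, 3)/5 - 4/(-2)) + 9) = 9*(6*(((½)*3*(-1 + 3))/5 - 4/(-2)) + 9) = 9*(6*(((½)*3*2)*(⅕) - 4*(-½)) + 9) = 9*(6*(3*(⅕) + 2) + 9) = 9*(6*(⅗ + 2) + 9) = 9*(6*(13/5) + 9) = 9*(78/5 + 9) = 9*(123/5) = 1107/5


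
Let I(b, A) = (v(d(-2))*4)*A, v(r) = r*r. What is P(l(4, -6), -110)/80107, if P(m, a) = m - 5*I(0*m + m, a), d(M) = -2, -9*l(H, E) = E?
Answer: 26402/240321 ≈ 0.10986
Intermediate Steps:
l(H, E) = -E/9
v(r) = r²
I(b, A) = 16*A (I(b, A) = ((-2)²*4)*A = (4*4)*A = 16*A)
P(m, a) = m - 80*a
P(l(4, -6), -110)/80107 = (-⅑*(-6) - 80*(-110))/80107 = (⅔ + 8800)*(1/80107) = (26402/3)*(1/80107) = 26402/240321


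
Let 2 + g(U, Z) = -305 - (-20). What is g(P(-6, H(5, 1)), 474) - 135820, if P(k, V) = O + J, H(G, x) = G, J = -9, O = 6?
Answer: -136107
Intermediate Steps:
P(k, V) = -3 (P(k, V) = 6 - 9 = -3)
g(U, Z) = -287 (g(U, Z) = -2 + (-305 - (-20)) = -2 + (-305 - 1*(-20)) = -2 + (-305 + 20) = -2 - 285 = -287)
g(P(-6, H(5, 1)), 474) - 135820 = -287 - 135820 = -136107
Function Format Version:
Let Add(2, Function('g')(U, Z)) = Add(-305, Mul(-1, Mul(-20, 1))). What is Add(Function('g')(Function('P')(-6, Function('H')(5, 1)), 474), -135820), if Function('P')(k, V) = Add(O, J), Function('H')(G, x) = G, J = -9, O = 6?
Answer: -136107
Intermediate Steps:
Function('P')(k, V) = -3 (Function('P')(k, V) = Add(6, -9) = -3)
Function('g')(U, Z) = -287 (Function('g')(U, Z) = Add(-2, Add(-305, Mul(-1, Mul(-20, 1)))) = Add(-2, Add(-305, Mul(-1, -20))) = Add(-2, Add(-305, 20)) = Add(-2, -285) = -287)
Add(Function('g')(Function('P')(-6, Function('H')(5, 1)), 474), -135820) = Add(-287, -135820) = -136107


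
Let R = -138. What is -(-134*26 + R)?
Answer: 3622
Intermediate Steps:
-(-134*26 + R) = -(-134*26 - 138) = -(-3484 - 138) = -1*(-3622) = 3622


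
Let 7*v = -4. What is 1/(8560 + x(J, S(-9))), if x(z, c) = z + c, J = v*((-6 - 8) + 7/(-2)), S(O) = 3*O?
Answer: 1/8543 ≈ 0.00011705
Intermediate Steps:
v = -4/7 (v = (⅐)*(-4) = -4/7 ≈ -0.57143)
J = 10 (J = -4*((-6 - 8) + 7/(-2))/7 = -4*(-14 + 7*(-½))/7 = -4*(-14 - 7/2)/7 = -4/7*(-35/2) = 10)
x(z, c) = c + z
1/(8560 + x(J, S(-9))) = 1/(8560 + (3*(-9) + 10)) = 1/(8560 + (-27 + 10)) = 1/(8560 - 17) = 1/8543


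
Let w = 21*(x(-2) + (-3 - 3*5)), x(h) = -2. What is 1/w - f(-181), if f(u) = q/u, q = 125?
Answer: 52319/76020 ≈ 0.68823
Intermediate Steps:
f(u) = 125/u
w = -420 (w = 21*(-2 + (-3 - 3*5)) = 21*(-2 + (-3 - 15)) = 21*(-2 - 18) = 21*(-20) = -420)
1/w - f(-181) = 1/(-420) - 125/(-181) = -1/420 - 125*(-1)/181 = -1/420 - 1*(-125/181) = -1/420 + 125/181 = 52319/76020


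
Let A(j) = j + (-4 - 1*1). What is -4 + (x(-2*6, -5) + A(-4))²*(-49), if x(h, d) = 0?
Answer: -3973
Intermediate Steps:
A(j) = -5 + j (A(j) = j + (-4 - 1) = j - 5 = -5 + j)
-4 + (x(-2*6, -5) + A(-4))²*(-49) = -4 + (0 + (-5 - 4))²*(-49) = -4 + (0 - 9)²*(-49) = -4 + (-9)²*(-49) = -4 + 81*(-49) = -4 - 3969 = -3973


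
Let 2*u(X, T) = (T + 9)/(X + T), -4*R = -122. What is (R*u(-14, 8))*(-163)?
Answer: 169031/24 ≈ 7043.0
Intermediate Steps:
R = 61/2 (R = -1/4*(-122) = 61/2 ≈ 30.500)
u(X, T) = (9 + T)/(2*(T + X)) (u(X, T) = ((T + 9)/(X + T))/2 = ((9 + T)/(T + X))/2 = (9 + T)/(2*(T + X)))
(R*u(-14, 8))*(-163) = (61*((9 + 8)/(2*(8 - 14)))/2)*(-163) = (61*((1/2)*17/(-6))/2)*(-163) = (61*((1/2)*(-1/6)*17)/2)*(-163) = ((61/2)*(-17/12))*(-163) = -1037/24*(-163) = 169031/24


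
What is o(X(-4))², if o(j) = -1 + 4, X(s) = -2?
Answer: 9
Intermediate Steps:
o(j) = 3
o(X(-4))² = 3² = 9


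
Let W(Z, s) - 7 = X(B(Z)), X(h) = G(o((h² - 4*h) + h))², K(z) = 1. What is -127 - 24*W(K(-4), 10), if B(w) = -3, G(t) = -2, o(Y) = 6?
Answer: -391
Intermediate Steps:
X(h) = 4 (X(h) = (-2)² = 4)
W(Z, s) = 11 (W(Z, s) = 7 + 4 = 11)
-127 - 24*W(K(-4), 10) = -127 - 24*11 = -127 - 264 = -391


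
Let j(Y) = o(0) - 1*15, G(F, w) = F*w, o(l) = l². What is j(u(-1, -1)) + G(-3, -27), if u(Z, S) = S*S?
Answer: 66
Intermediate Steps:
u(Z, S) = S²
j(Y) = -15 (j(Y) = 0² - 1*15 = 0 - 15 = -15)
j(u(-1, -1)) + G(-3, -27) = -15 - 3*(-27) = -15 + 81 = 66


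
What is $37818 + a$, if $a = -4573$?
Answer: $33245$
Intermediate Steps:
$37818 + a = 37818 - 4573 = 33245$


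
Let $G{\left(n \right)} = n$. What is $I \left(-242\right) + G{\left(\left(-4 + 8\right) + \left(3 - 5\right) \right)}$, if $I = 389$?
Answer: $-94136$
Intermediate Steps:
$I \left(-242\right) + G{\left(\left(-4 + 8\right) + \left(3 - 5\right) \right)} = 389 \left(-242\right) + \left(\left(-4 + 8\right) + \left(3 - 5\right)\right) = -94138 + \left(4 + \left(3 - 5\right)\right) = -94138 + \left(4 - 2\right) = -94138 + 2 = -94136$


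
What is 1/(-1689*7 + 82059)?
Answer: 1/70236 ≈ 1.4238e-5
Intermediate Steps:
1/(-1689*7 + 82059) = 1/(-11823 + 82059) = 1/70236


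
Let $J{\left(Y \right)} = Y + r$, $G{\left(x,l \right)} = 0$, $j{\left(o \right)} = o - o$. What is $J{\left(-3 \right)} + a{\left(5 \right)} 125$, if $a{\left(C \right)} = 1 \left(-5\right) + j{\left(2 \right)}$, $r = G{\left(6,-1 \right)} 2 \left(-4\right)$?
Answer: $-628$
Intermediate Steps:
$j{\left(o \right)} = 0$
$r = 0$ ($r = 0 \cdot 2 \left(-4\right) = 0 \left(-4\right) = 0$)
$J{\left(Y \right)} = Y$ ($J{\left(Y \right)} = Y + 0 = Y$)
$a{\left(C \right)} = -5$ ($a{\left(C \right)} = 1 \left(-5\right) + 0 = -5 + 0 = -5$)
$J{\left(-3 \right)} + a{\left(5 \right)} 125 = -3 - 625 = -628$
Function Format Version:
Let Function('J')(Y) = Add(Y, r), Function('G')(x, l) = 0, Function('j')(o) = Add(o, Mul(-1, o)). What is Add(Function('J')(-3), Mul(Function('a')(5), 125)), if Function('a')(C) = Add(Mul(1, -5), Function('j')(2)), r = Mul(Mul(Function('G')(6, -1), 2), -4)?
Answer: -628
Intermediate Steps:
Function('j')(o) = 0
r = 0 (r = Mul(Mul(0, 2), -4) = Mul(0, -4) = 0)
Function('J')(Y) = Y (Function('J')(Y) = Add(Y, 0) = Y)
Function('a')(C) = -5 (Function('a')(C) = Add(Mul(1, -5), 0) = Add(-5, 0) = -5)
Add(Function('J')(-3), Mul(Function('a')(5), 125)) = Add(-3, Mul(-5, 125)) = Add(-3, -625) = -628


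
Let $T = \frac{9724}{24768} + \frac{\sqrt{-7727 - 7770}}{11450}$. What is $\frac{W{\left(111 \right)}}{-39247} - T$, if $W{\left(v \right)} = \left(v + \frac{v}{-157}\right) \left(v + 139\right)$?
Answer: $- \frac{3214188673}{2934902736} - \frac{i \sqrt{15497}}{11450} \approx -1.0952 - 0.010872 i$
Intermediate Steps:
$W{\left(v \right)} = \frac{156 v \left(139 + v\right)}{157}$ ($W{\left(v \right)} = \left(v + v \left(- \frac{1}{157}\right)\right) \left(139 + v\right) = \left(v - \frac{v}{157}\right) \left(139 + v\right) = \frac{156 v}{157} \left(139 + v\right) = \frac{156 v \left(139 + v\right)}{157}$)
$T = \frac{2431}{6192} + \frac{i \sqrt{15497}}{11450}$ ($T = 9724 \cdot \frac{1}{24768} + \sqrt{-15497} \cdot \frac{1}{11450} = \frac{2431}{6192} + i \sqrt{15497} \cdot \frac{1}{11450} = \frac{2431}{6192} + \frac{i \sqrt{15497}}{11450} \approx 0.3926 + 0.010872 i$)
$\frac{W{\left(111 \right)}}{-39247} - T = \frac{\frac{156}{157} \cdot 111 \left(139 + 111\right)}{-39247} - \left(\frac{2431}{6192} + \frac{i \sqrt{15497}}{11450}\right) = \frac{156}{157} \cdot 111 \cdot 250 \left(- \frac{1}{39247}\right) - \left(\frac{2431}{6192} + \frac{i \sqrt{15497}}{11450}\right) = \frac{4329000}{157} \left(- \frac{1}{39247}\right) - \left(\frac{2431}{6192} + \frac{i \sqrt{15497}}{11450}\right) = - \frac{333000}{473983} - \left(\frac{2431}{6192} + \frac{i \sqrt{15497}}{11450}\right) = - \frac{3214188673}{2934902736} - \frac{i \sqrt{15497}}{11450}$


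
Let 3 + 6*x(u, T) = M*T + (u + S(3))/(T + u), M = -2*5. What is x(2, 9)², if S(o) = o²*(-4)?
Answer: 1117249/4356 ≈ 256.48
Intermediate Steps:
S(o) = -4*o²
M = -10
x(u, T) = -½ - 5*T/3 + (-36 + u)/(6*(T + u)) (x(u, T) = -½ + (-10*T + (u - 4*3²)/(T + u))/6 = -½ + (-10*T + (u - 4*9)/(T + u))/6 = -½ + (-10*T + (u - 36)/(T + u))/6 = -½ + (-10*T + (-36 + u)/(T + u))/6 = -½ + (-5*T/3 + (-36 + u)/(6*(T + u))) = -½ - 5*T/3 + (-36 + u)/(6*(T + u)))
x(2, 9)² = ((-36 - 10*9² - 3*9 - 2*2 - 10*9*2)/(6*(9 + 2)))² = ((⅙)*(-36 - 10*81 - 27 - 4 - 180)/11)² = ((⅙)*(1/11)*(-36 - 810 - 27 - 4 - 180))² = ((⅙)*(1/11)*(-1057))² = (-1057/66)² = 1117249/4356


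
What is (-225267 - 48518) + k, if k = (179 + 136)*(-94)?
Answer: -303395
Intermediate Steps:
k = -29610 (k = 315*(-94) = -29610)
(-225267 - 48518) + k = (-225267 - 48518) - 29610 = -273785 - 29610 = -303395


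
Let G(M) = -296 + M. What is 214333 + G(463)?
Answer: 214500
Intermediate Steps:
214333 + G(463) = 214333 + (-296 + 463) = 214333 + 167 = 214500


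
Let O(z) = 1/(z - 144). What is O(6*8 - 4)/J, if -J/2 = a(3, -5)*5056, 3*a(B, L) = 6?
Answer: 1/2022400 ≈ 4.9446e-7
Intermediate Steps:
a(B, L) = 2 (a(B, L) = (⅓)*6 = 2)
J = -20224 (J = -4*5056 = -2*10112 = -20224)
O(z) = 1/(-144 + z)
O(6*8 - 4)/J = 1/((-144 + (6*8 - 4))*(-20224)) = -1/20224/(-144 + (48 - 4)) = -1/20224/(-144 + 44) = -1/20224/(-100) = -1/100*(-1/20224) = 1/2022400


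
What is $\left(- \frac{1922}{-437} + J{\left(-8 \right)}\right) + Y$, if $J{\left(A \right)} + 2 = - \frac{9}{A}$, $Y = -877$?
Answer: $- \frac{3053675}{3496} \approx -873.48$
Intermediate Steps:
$J{\left(A \right)} = -2 - \frac{9}{A}$
$\left(- \frac{1922}{-437} + J{\left(-8 \right)}\right) + Y = \left(- \frac{1922}{-437} - \left(2 + \frac{9}{-8}\right)\right) - 877 = \left(\left(-1922\right) \left(- \frac{1}{437}\right) - \frac{7}{8}\right) - 877 = \left(\frac{1922}{437} + \left(-2 + \frac{9}{8}\right)\right) - 877 = \left(\frac{1922}{437} - \frac{7}{8}\right) - 877 = \frac{12317}{3496} - 877 = - \frac{3053675}{3496}$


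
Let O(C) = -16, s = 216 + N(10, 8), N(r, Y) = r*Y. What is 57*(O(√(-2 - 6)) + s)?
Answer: 15960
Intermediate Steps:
N(r, Y) = Y*r
s = 296 (s = 216 + 8*10 = 216 + 80 = 296)
57*(O(√(-2 - 6)) + s) = 57*(-16 + 296) = 57*280 = 15960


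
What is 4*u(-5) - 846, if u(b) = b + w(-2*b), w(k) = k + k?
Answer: -786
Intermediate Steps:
w(k) = 2*k
u(b) = -3*b (u(b) = b + 2*(-2*b) = b - 4*b = -3*b)
4*u(-5) - 846 = 4*(-3*(-5)) - 846 = 4*15 - 846 = 60 - 846 = -786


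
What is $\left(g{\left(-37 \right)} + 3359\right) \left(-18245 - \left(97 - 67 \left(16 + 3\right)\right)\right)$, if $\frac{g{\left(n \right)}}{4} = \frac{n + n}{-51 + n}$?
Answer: $- \frac{631314034}{11} \approx -5.7392 \cdot 10^{7}$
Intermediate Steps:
$g{\left(n \right)} = \frac{8 n}{-51 + n}$ ($g{\left(n \right)} = 4 \frac{n + n}{-51 + n} = 4 \frac{2 n}{-51 + n} = \frac{8 n}{-51 + n}$)
$\left(g{\left(-37 \right)} + 3359\right) \left(-18245 - \left(97 - 67 \left(16 + 3\right)\right)\right) = \left(8 \left(-37\right) \frac{1}{-51 - 37} + 3359\right) \left(-18245 - \left(97 - 67 \left(16 + 3\right)\right)\right) = \left(8 \left(-37\right) \frac{1}{-88} + 3359\right) \left(-18245 + \left(67 \cdot 19 - 97\right)\right) = \left(8 \left(-37\right) \left(- \frac{1}{88}\right) + 3359\right) \left(-18245 + \left(1273 - 97\right)\right) = \left(\frac{37}{11} + 3359\right) \left(-18245 + 1176\right) = \frac{36986}{11} \left(-17069\right) = - \frac{631314034}{11}$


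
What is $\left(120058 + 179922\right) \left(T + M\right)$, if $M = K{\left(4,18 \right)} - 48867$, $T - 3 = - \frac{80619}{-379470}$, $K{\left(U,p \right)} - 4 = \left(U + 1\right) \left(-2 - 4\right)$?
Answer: $- \frac{26501386953078}{1807} \approx -1.4666 \cdot 10^{10}$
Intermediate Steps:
$K{\left(U,p \right)} = -2 - 6 U$ ($K{\left(U,p \right)} = 4 + \left(U + 1\right) \left(-2 - 4\right) = 4 + \left(1 + U\right) \left(-6\right) = 4 - \left(6 + 6 U\right) = -2 - 6 U$)
$T = \frac{58049}{18070}$ ($T = 3 - \frac{80619}{-379470} = 3 - - \frac{3839}{18070} = 3 + \frac{3839}{18070} = \frac{58049}{18070} \approx 3.2125$)
$M = -48893$ ($M = \left(-2 - 24\right) - 48867 = -26 - 48867 = -48893$)
$\left(120058 + 179922\right) \left(T + M\right) = \left(120058 + 179922\right) \left(\frac{58049}{18070} - 48893\right) = 299980 \left(- \frac{883438461}{18070}\right) = - \frac{26501386953078}{1807}$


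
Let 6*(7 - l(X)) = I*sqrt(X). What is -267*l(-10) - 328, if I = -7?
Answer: -2197 - 623*I*sqrt(10)/2 ≈ -2197.0 - 985.05*I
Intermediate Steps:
l(X) = 7 + 7*sqrt(X)/6 (l(X) = 7 - (-7)*sqrt(X)/6 = 7 + 7*sqrt(X)/6)
-267*l(-10) - 328 = -267*(7 + 7*sqrt(-10)/6) - 328 = -267*(7 + 7*(I*sqrt(10))/6) - 328 = -267*(7 + 7*I*sqrt(10)/6) - 328 = (-1869 - 623*I*sqrt(10)/2) - 328 = -2197 - 623*I*sqrt(10)/2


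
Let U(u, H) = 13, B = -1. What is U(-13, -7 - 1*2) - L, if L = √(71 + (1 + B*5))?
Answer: 13 - √67 ≈ 4.8146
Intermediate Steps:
L = √67 (L = √(71 + (1 - 1*5)) = √(71 + (1 - 5)) = √(71 - 4) = √67 ≈ 8.1853)
U(-13, -7 - 1*2) - L = 13 - √67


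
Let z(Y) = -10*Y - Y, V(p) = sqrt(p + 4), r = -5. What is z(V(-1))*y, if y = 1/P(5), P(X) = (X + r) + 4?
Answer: -11*sqrt(3)/4 ≈ -4.7631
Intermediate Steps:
P(X) = -1 + X (P(X) = (X - 5) + 4 = (-5 + X) + 4 = -1 + X)
y = 1/4 (y = 1/(-1 + 5) = 1/4 ≈ 0.25000)
V(p) = sqrt(4 + p)
z(Y) = -11*Y
z(V(-1))*y = -11*sqrt(4 - 1)*(1/4) = -11*sqrt(3)*(1/4) = -11*sqrt(3)/4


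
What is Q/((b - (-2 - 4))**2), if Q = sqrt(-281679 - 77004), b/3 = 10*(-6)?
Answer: I*sqrt(358683)/30276 ≈ 0.019781*I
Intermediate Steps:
b = -180 (b = 3*(10*(-6)) = 3*(-60) = -180)
Q = I*sqrt(358683) (Q = sqrt(-358683) = I*sqrt(358683) ≈ 598.9*I)
Q/((b - (-2 - 4))**2) = (I*sqrt(358683))/((-180 - (-2 - 4))**2) = (I*sqrt(358683))/((-180 - 1*(-6))**2) = (I*sqrt(358683))/((-180 + 6)**2) = (I*sqrt(358683))/((-174)**2) = (I*sqrt(358683))/30276 = (I*sqrt(358683))*(1/30276) = I*sqrt(358683)/30276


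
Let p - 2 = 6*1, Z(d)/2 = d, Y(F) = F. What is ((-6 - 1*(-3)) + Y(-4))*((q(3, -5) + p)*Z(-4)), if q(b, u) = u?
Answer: 168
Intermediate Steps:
Z(d) = 2*d
p = 8 (p = 2 + 6*1 = 2 + 6 = 8)
((-6 - 1*(-3)) + Y(-4))*((q(3, -5) + p)*Z(-4)) = ((-6 - 1*(-3)) - 4)*((-5 + 8)*(2*(-4))) = ((-6 + 3) - 4)*(3*(-8)) = (-3 - 4)*(-24) = -7*(-24) = 168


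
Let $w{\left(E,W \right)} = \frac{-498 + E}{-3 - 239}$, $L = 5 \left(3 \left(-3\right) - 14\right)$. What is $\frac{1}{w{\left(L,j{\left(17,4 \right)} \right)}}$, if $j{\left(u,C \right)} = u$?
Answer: $\frac{242}{613} \approx 0.39478$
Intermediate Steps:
$L = -115$ ($L = 5 \left(-9 - 14\right) = 5 \left(-23\right) = -115$)
$w{\left(E,W \right)} = \frac{249}{121} - \frac{E}{242}$ ($w{\left(E,W \right)} = \frac{-498 + E}{-242} = \left(-498 + E\right) \left(- \frac{1}{242}\right) = \frac{249}{121} - \frac{E}{242}$)
$\frac{1}{w{\left(L,j{\left(17,4 \right)} \right)}} = \frac{1}{\frac{249}{121} - - \frac{115}{242}} = \frac{1}{\frac{249}{121} + \frac{115}{242}} = \frac{1}{\frac{613}{242}} = \frac{242}{613}$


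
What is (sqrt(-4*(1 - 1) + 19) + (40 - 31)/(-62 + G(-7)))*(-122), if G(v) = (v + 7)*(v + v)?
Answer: 549/31 - 122*sqrt(19) ≈ -514.08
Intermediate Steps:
G(v) = 2*v*(7 + v) (G(v) = (7 + v)*(2*v) = 2*v*(7 + v))
(sqrt(-4*(1 - 1) + 19) + (40 - 31)/(-62 + G(-7)))*(-122) = (sqrt(-4*(1 - 1) + 19) + (40 - 31)/(-62 + 2*(-7)*(7 - 7)))*(-122) = (sqrt(-4*0 + 19) + 9/(-62 + 2*(-7)*0))*(-122) = (sqrt(0 + 19) + 9/(-62 + 0))*(-122) = (sqrt(19) + 9/(-62))*(-122) = (sqrt(19) + 9*(-1/62))*(-122) = (sqrt(19) - 9/62)*(-122) = (-9/62 + sqrt(19))*(-122) = 549/31 - 122*sqrt(19)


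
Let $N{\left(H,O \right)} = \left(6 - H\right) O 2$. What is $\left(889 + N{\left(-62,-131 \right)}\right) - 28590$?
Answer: $-45517$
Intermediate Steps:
$N{\left(H,O \right)} = 2 O \left(6 - H\right)$ ($N{\left(H,O \right)} = O \left(6 - H\right) 2 = 2 O \left(6 - H\right)$)
$\left(889 + N{\left(-62,-131 \right)}\right) - 28590 = \left(889 + 2 \left(-131\right) \left(6 - -62\right)\right) - 28590 = \left(889 + 2 \left(-131\right) \left(6 + 62\right)\right) - 28590 = \left(889 + 2 \left(-131\right) 68\right) - 28590 = \left(889 - 17816\right) - 28590 = -16927 - 28590 = -45517$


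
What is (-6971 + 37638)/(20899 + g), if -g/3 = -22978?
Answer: 30667/89833 ≈ 0.34138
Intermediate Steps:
g = 68934 (g = -3*(-22978) = 68934)
(-6971 + 37638)/(20899 + g) = (-6971 + 37638)/(20899 + 68934) = 30667/89833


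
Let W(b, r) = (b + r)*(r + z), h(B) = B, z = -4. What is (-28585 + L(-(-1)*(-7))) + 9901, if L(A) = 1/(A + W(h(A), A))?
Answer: -2746547/147 ≈ -18684.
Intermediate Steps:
W(b, r) = (-4 + r)*(b + r) (W(b, r) = (b + r)*(r - 4) = (b + r)*(-4 + r) = (-4 + r)*(b + r))
L(A) = 1/(-7*A + 2*A²) (L(A) = 1/(A + (A² - 4*A - 4*A + A*A)) = 1/(A + (A² - 4*A - 4*A + A²)) = 1/(A + (-8*A + 2*A²)) = 1/(-7*A + 2*A²))
(-28585 + L(-(-1)*(-7))) + 9901 = (-28585 + 1/(((-(-1)*(-7)))*(-7 + 2*(-(-1)*(-7))))) + 9901 = (-28585 + 1/(((-1*7))*(-7 + 2*(-1*7)))) + 9901 = (-28585 + 1/((-7)*(-7 + 2*(-7)))) + 9901 = (-28585 - 1/(7*(-7 - 14))) + 9901 = (-28585 - ⅐/(-21)) + 9901 = (-28585 - ⅐*(-1/21)) + 9901 = (-28585 + 1/147) + 9901 = -4201994/147 + 9901 = -2746547/147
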